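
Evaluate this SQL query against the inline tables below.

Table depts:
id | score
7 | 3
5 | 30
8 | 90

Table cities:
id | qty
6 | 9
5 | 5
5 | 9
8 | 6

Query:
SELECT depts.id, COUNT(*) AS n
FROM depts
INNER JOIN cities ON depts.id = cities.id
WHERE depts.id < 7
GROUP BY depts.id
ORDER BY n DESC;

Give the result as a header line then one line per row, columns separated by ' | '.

== RESULT ==
depts.id | n
5 | 2

Derivation:
After JOIN cities (3 rows):
depts.id | depts.score | cities.id | cities.qty
5 | 30 | 5 | 5
5 | 30 | 5 | 9
8 | 90 | 8 | 6
After WHERE (2 rows):
depts.id | depts.score | cities.id | cities.qty
5 | 30 | 5 | 5
5 | 30 | 5 | 9
After GROUP BY (1 rows):
depts.id | n
5 | 2
After ORDER BY (1 rows):
depts.id | n
5 | 2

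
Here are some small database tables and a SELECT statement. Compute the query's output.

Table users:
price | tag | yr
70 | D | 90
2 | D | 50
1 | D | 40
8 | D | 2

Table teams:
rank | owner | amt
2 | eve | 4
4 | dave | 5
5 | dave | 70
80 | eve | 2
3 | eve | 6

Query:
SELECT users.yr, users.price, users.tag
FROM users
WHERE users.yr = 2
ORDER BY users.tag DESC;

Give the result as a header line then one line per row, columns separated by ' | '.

After WHERE (1 rows):
users.price | users.tag | users.yr
8 | D | 2
After SELECT (1 rows):
users.yr | users.price | users.tag
2 | 8 | D
After ORDER BY (1 rows):
users.yr | users.price | users.tag
2 | 8 | D

== RESULT ==
users.yr | users.price | users.tag
2 | 8 | D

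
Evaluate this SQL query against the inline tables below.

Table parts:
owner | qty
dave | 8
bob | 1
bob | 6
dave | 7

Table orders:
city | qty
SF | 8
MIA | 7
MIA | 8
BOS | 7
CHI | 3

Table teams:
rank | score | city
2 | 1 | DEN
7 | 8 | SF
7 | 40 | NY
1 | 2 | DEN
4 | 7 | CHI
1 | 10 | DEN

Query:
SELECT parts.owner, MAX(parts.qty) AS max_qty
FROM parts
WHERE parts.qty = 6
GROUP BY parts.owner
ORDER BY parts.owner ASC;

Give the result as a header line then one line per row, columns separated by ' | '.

== RESULT ==
parts.owner | max_qty
bob | 6

Derivation:
After WHERE (1 rows):
parts.owner | parts.qty
bob | 6
After GROUP BY (1 rows):
parts.owner | max_qty
bob | 6
After ORDER BY (1 rows):
parts.owner | max_qty
bob | 6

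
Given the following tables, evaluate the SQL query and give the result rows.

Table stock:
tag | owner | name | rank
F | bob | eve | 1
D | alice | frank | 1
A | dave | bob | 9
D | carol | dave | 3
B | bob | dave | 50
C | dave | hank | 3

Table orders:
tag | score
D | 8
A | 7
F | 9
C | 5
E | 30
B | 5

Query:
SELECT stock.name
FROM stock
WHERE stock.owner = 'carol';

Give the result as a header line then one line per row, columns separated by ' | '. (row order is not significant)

After WHERE (1 rows):
stock.tag | stock.owner | stock.name | stock.rank
D | carol | dave | 3
After SELECT (1 rows):
stock.name
dave

== RESULT ==
stock.name
dave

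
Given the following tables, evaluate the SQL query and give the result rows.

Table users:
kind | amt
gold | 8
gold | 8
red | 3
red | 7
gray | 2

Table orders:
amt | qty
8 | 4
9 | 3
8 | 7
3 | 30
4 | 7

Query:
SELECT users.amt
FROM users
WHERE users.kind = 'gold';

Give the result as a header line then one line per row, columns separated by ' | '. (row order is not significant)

== RESULT ==
users.amt
8
8

Derivation:
After WHERE (2 rows):
users.kind | users.amt
gold | 8
gold | 8
After SELECT (2 rows):
users.amt
8
8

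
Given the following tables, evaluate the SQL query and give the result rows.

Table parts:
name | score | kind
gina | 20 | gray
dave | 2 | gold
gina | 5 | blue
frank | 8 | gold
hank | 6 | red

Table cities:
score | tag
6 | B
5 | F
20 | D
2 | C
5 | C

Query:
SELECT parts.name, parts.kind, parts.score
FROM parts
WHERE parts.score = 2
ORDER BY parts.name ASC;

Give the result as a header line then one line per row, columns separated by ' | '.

== RESULT ==
parts.name | parts.kind | parts.score
dave | gold | 2

Derivation:
After WHERE (1 rows):
parts.name | parts.score | parts.kind
dave | 2 | gold
After SELECT (1 rows):
parts.name | parts.kind | parts.score
dave | gold | 2
After ORDER BY (1 rows):
parts.name | parts.kind | parts.score
dave | gold | 2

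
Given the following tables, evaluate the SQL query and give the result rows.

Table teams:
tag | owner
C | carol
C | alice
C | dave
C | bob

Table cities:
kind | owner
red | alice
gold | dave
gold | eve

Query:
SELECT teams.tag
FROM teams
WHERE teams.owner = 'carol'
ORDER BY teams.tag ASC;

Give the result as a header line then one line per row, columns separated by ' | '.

After WHERE (1 rows):
teams.tag | teams.owner
C | carol
After SELECT (1 rows):
teams.tag
C
After ORDER BY (1 rows):
teams.tag
C

== RESULT ==
teams.tag
C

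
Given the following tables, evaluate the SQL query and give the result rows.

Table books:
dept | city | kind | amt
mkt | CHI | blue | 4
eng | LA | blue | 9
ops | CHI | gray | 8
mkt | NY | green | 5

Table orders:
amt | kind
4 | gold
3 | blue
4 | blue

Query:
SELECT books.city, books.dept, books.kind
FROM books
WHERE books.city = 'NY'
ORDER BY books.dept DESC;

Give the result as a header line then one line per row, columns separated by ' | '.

== RESULT ==
books.city | books.dept | books.kind
NY | mkt | green

Derivation:
After WHERE (1 rows):
books.dept | books.city | books.kind | books.amt
mkt | NY | green | 5
After SELECT (1 rows):
books.city | books.dept | books.kind
NY | mkt | green
After ORDER BY (1 rows):
books.city | books.dept | books.kind
NY | mkt | green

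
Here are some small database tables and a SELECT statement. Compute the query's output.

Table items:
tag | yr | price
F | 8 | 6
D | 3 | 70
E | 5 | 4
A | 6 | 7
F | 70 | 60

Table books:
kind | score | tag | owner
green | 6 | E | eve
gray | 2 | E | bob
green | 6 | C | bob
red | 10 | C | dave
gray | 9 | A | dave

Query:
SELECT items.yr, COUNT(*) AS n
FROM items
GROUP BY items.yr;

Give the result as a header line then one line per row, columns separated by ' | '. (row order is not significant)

After GROUP BY (5 rows):
items.yr | n
8 | 1
3 | 1
5 | 1
6 | 1
70 | 1

== RESULT ==
items.yr | n
8 | 1
3 | 1
5 | 1
6 | 1
70 | 1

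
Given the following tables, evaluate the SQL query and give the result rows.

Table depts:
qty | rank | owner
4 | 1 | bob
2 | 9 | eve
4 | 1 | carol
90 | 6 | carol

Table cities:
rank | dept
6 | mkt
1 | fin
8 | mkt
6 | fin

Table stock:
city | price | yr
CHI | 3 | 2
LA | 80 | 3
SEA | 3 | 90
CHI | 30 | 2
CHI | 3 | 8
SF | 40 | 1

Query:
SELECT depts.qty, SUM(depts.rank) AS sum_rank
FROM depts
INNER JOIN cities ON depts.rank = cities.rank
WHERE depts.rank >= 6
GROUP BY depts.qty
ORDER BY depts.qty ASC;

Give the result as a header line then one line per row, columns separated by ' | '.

After JOIN cities (4 rows):
depts.qty | depts.rank | depts.owner | cities.rank | cities.dept
4 | 1 | bob | 1 | fin
4 | 1 | carol | 1 | fin
90 | 6 | carol | 6 | mkt
90 | 6 | carol | 6 | fin
After WHERE (2 rows):
depts.qty | depts.rank | depts.owner | cities.rank | cities.dept
90 | 6 | carol | 6 | mkt
90 | 6 | carol | 6 | fin
After GROUP BY (1 rows):
depts.qty | sum_rank
90 | 12
After ORDER BY (1 rows):
depts.qty | sum_rank
90 | 12

== RESULT ==
depts.qty | sum_rank
90 | 12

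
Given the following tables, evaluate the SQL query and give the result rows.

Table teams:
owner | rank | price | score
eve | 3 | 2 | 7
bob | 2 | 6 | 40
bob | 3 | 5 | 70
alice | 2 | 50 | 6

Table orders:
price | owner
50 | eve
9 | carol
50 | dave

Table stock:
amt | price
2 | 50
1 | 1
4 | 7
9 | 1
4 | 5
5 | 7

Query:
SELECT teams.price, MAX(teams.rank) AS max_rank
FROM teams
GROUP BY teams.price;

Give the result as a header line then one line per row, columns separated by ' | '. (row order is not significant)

After GROUP BY (4 rows):
teams.price | max_rank
2 | 3
6 | 2
5 | 3
50 | 2

== RESULT ==
teams.price | max_rank
2 | 3
6 | 2
5 | 3
50 | 2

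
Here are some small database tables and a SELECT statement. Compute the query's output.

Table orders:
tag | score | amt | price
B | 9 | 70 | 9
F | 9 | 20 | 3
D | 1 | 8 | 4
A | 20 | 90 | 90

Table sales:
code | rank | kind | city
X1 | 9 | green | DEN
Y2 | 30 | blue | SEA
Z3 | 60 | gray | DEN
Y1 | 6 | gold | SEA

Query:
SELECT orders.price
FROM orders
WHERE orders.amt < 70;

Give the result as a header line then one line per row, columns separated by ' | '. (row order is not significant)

== RESULT ==
orders.price
3
4

Derivation:
After WHERE (2 rows):
orders.tag | orders.score | orders.amt | orders.price
F | 9 | 20 | 3
D | 1 | 8 | 4
After SELECT (2 rows):
orders.price
3
4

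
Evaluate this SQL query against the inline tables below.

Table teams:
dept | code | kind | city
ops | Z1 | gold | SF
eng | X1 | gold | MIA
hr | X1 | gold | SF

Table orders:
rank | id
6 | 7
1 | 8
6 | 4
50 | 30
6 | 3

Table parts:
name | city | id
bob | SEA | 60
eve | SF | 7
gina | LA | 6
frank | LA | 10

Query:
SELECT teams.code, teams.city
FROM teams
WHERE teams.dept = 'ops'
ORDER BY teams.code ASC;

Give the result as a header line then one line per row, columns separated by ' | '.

After WHERE (1 rows):
teams.dept | teams.code | teams.kind | teams.city
ops | Z1 | gold | SF
After SELECT (1 rows):
teams.code | teams.city
Z1 | SF
After ORDER BY (1 rows):
teams.code | teams.city
Z1 | SF

== RESULT ==
teams.code | teams.city
Z1 | SF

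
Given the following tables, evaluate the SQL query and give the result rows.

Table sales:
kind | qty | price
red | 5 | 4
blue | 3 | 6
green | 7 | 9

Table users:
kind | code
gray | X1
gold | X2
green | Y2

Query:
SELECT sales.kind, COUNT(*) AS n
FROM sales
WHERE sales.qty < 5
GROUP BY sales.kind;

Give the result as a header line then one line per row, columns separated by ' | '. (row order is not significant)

== RESULT ==
sales.kind | n
blue | 1

Derivation:
After WHERE (1 rows):
sales.kind | sales.qty | sales.price
blue | 3 | 6
After GROUP BY (1 rows):
sales.kind | n
blue | 1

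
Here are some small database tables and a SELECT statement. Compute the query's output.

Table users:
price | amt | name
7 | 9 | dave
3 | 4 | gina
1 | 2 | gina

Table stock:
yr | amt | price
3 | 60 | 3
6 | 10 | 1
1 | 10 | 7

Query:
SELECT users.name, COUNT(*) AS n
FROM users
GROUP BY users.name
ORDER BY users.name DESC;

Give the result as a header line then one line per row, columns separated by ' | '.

After GROUP BY (2 rows):
users.name | n
dave | 1
gina | 2
After ORDER BY (2 rows):
users.name | n
gina | 2
dave | 1

== RESULT ==
users.name | n
gina | 2
dave | 1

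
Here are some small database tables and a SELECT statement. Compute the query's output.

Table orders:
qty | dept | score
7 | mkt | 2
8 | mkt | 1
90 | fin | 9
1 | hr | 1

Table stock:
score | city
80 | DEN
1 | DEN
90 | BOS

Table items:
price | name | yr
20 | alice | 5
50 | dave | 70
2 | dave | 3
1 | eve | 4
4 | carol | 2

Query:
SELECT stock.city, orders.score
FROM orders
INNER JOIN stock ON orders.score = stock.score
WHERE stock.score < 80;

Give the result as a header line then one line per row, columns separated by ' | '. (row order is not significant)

== RESULT ==
stock.city | orders.score
DEN | 1
DEN | 1

Derivation:
After JOIN stock (2 rows):
orders.qty | orders.dept | orders.score | stock.score | stock.city
8 | mkt | 1 | 1 | DEN
1 | hr | 1 | 1 | DEN
After WHERE (2 rows):
orders.qty | orders.dept | orders.score | stock.score | stock.city
8 | mkt | 1 | 1 | DEN
1 | hr | 1 | 1 | DEN
After SELECT (2 rows):
stock.city | orders.score
DEN | 1
DEN | 1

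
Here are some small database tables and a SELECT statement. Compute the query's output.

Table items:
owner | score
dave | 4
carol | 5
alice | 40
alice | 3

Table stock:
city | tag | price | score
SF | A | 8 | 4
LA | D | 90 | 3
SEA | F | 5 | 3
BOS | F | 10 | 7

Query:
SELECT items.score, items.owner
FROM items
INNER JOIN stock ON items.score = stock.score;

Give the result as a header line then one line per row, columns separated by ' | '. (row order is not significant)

After JOIN stock (3 rows):
items.owner | items.score | stock.city | stock.tag | stock.price | stock.score
dave | 4 | SF | A | 8 | 4
alice | 3 | LA | D | 90 | 3
alice | 3 | SEA | F | 5 | 3
After SELECT (3 rows):
items.score | items.owner
4 | dave
3 | alice
3 | alice

== RESULT ==
items.score | items.owner
4 | dave
3 | alice
3 | alice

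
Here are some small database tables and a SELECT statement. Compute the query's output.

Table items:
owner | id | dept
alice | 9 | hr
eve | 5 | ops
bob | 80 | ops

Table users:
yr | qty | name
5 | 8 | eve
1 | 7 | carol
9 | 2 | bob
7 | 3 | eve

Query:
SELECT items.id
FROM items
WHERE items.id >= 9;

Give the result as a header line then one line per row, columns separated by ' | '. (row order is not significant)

After WHERE (2 rows):
items.owner | items.id | items.dept
alice | 9 | hr
bob | 80 | ops
After SELECT (2 rows):
items.id
9
80

== RESULT ==
items.id
9
80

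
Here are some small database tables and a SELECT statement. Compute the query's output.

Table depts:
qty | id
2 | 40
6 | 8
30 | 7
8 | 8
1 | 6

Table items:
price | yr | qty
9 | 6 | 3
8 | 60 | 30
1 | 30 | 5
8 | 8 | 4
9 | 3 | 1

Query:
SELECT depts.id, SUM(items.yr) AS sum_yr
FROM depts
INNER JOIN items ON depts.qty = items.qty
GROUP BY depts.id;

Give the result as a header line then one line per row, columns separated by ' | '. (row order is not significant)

After JOIN items (2 rows):
depts.qty | depts.id | items.price | items.yr | items.qty
30 | 7 | 8 | 60 | 30
1 | 6 | 9 | 3 | 1
After GROUP BY (2 rows):
depts.id | sum_yr
7 | 60
6 | 3

== RESULT ==
depts.id | sum_yr
7 | 60
6 | 3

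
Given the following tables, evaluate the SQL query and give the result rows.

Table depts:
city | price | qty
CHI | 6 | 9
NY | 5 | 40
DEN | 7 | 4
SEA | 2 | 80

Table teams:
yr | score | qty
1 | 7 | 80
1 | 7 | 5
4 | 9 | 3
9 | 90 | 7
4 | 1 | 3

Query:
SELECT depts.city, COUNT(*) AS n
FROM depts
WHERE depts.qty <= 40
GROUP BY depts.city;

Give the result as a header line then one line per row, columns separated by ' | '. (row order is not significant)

== RESULT ==
depts.city | n
CHI | 1
NY | 1
DEN | 1

Derivation:
After WHERE (3 rows):
depts.city | depts.price | depts.qty
CHI | 6 | 9
NY | 5 | 40
DEN | 7 | 4
After GROUP BY (3 rows):
depts.city | n
CHI | 1
NY | 1
DEN | 1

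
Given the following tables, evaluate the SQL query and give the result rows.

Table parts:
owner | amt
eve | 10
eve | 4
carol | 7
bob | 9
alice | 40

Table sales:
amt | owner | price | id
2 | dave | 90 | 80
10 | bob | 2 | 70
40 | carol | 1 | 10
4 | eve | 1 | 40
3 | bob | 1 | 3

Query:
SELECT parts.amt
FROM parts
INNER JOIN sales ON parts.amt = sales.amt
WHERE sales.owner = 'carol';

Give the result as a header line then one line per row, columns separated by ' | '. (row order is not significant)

== RESULT ==
parts.amt
40

Derivation:
After JOIN sales (3 rows):
parts.owner | parts.amt | sales.amt | sales.owner | sales.price | sales.id
eve | 10 | 10 | bob | 2 | 70
eve | 4 | 4 | eve | 1 | 40
alice | 40 | 40 | carol | 1 | 10
After WHERE (1 rows):
parts.owner | parts.amt | sales.amt | sales.owner | sales.price | sales.id
alice | 40 | 40 | carol | 1 | 10
After SELECT (1 rows):
parts.amt
40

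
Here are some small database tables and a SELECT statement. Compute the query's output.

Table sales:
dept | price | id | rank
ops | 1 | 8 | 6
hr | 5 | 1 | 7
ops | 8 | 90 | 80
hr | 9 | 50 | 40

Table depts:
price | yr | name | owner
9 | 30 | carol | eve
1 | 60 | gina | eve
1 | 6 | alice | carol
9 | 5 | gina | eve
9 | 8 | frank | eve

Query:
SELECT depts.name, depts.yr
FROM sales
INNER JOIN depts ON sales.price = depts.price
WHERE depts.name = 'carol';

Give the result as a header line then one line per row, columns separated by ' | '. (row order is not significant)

After JOIN depts (5 rows):
sales.dept | sales.price | sales.id | sales.rank | depts.price | depts.yr | depts.name | depts.owner
ops | 1 | 8 | 6 | 1 | 60 | gina | eve
ops | 1 | 8 | 6 | 1 | 6 | alice | carol
hr | 9 | 50 | 40 | 9 | 30 | carol | eve
hr | 9 | 50 | 40 | 9 | 5 | gina | eve
hr | 9 | 50 | 40 | 9 | 8 | frank | eve
After WHERE (1 rows):
sales.dept | sales.price | sales.id | sales.rank | depts.price | depts.yr | depts.name | depts.owner
hr | 9 | 50 | 40 | 9 | 30 | carol | eve
After SELECT (1 rows):
depts.name | depts.yr
carol | 30

== RESULT ==
depts.name | depts.yr
carol | 30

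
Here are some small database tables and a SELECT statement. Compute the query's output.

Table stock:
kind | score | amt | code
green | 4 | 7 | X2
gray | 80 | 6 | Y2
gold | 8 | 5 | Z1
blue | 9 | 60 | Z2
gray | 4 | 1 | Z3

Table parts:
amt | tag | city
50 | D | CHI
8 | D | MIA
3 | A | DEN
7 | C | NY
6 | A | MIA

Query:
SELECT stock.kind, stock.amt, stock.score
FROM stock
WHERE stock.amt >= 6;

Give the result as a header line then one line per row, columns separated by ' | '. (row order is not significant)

== RESULT ==
stock.kind | stock.amt | stock.score
green | 7 | 4
gray | 6 | 80
blue | 60 | 9

Derivation:
After WHERE (3 rows):
stock.kind | stock.score | stock.amt | stock.code
green | 4 | 7 | X2
gray | 80 | 6 | Y2
blue | 9 | 60 | Z2
After SELECT (3 rows):
stock.kind | stock.amt | stock.score
green | 7 | 4
gray | 6 | 80
blue | 60 | 9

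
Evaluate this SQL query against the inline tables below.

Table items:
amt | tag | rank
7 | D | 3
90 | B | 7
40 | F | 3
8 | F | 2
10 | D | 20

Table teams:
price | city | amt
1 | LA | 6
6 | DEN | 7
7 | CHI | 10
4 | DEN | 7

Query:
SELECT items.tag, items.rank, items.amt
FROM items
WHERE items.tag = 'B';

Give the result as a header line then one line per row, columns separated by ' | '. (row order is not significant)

After WHERE (1 rows):
items.amt | items.tag | items.rank
90 | B | 7
After SELECT (1 rows):
items.tag | items.rank | items.amt
B | 7 | 90

== RESULT ==
items.tag | items.rank | items.amt
B | 7 | 90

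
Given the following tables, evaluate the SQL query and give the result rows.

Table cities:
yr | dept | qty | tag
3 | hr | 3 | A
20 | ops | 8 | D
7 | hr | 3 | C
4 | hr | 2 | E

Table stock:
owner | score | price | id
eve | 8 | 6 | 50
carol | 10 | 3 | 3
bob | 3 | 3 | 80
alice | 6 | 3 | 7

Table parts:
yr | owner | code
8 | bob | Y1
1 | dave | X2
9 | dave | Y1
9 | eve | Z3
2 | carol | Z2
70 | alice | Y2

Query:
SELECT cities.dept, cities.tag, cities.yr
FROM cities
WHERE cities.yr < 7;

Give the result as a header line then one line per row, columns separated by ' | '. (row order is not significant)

== RESULT ==
cities.dept | cities.tag | cities.yr
hr | A | 3
hr | E | 4

Derivation:
After WHERE (2 rows):
cities.yr | cities.dept | cities.qty | cities.tag
3 | hr | 3 | A
4 | hr | 2 | E
After SELECT (2 rows):
cities.dept | cities.tag | cities.yr
hr | A | 3
hr | E | 4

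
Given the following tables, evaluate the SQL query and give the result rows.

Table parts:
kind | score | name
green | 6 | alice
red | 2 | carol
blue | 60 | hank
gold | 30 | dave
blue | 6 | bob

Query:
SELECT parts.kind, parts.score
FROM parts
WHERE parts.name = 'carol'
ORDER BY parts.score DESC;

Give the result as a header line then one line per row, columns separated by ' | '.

== RESULT ==
parts.kind | parts.score
red | 2

Derivation:
After WHERE (1 rows):
parts.kind | parts.score | parts.name
red | 2 | carol
After SELECT (1 rows):
parts.kind | parts.score
red | 2
After ORDER BY (1 rows):
parts.kind | parts.score
red | 2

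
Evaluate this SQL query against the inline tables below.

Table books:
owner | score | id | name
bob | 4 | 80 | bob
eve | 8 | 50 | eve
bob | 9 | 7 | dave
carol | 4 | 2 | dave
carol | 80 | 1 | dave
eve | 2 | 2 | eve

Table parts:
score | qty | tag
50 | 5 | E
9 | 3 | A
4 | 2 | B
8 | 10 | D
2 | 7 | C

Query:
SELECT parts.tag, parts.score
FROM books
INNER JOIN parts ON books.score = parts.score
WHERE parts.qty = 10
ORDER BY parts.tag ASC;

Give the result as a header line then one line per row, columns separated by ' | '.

After JOIN parts (5 rows):
books.owner | books.score | books.id | books.name | parts.score | parts.qty | parts.tag
bob | 4 | 80 | bob | 4 | 2 | B
eve | 8 | 50 | eve | 8 | 10 | D
bob | 9 | 7 | dave | 9 | 3 | A
carol | 4 | 2 | dave | 4 | 2 | B
eve | 2 | 2 | eve | 2 | 7 | C
After WHERE (1 rows):
books.owner | books.score | books.id | books.name | parts.score | parts.qty | parts.tag
eve | 8 | 50 | eve | 8 | 10 | D
After SELECT (1 rows):
parts.tag | parts.score
D | 8
After ORDER BY (1 rows):
parts.tag | parts.score
D | 8

== RESULT ==
parts.tag | parts.score
D | 8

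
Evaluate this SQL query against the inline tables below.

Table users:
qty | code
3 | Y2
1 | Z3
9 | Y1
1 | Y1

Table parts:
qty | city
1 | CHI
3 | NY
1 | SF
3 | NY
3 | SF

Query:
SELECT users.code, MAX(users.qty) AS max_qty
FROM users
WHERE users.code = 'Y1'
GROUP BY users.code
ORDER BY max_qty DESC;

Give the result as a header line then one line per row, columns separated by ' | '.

After WHERE (2 rows):
users.qty | users.code
9 | Y1
1 | Y1
After GROUP BY (1 rows):
users.code | max_qty
Y1 | 9
After ORDER BY (1 rows):
users.code | max_qty
Y1 | 9

== RESULT ==
users.code | max_qty
Y1 | 9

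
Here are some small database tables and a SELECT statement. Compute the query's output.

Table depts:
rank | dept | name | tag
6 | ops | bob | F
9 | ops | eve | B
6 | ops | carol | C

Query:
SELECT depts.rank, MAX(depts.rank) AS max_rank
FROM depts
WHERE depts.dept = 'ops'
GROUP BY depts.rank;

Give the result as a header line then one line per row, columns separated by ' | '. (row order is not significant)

After WHERE (3 rows):
depts.rank | depts.dept | depts.name | depts.tag
6 | ops | bob | F
9 | ops | eve | B
6 | ops | carol | C
After GROUP BY (2 rows):
depts.rank | max_rank
6 | 6
9 | 9

== RESULT ==
depts.rank | max_rank
6 | 6
9 | 9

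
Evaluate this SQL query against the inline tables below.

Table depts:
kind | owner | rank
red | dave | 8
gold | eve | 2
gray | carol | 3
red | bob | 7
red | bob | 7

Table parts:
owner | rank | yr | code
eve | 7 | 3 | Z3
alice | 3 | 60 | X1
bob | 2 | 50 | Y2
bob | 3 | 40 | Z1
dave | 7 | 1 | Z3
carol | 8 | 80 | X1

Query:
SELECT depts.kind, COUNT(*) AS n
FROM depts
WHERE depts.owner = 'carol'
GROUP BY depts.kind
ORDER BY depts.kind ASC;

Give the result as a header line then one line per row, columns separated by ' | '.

After WHERE (1 rows):
depts.kind | depts.owner | depts.rank
gray | carol | 3
After GROUP BY (1 rows):
depts.kind | n
gray | 1
After ORDER BY (1 rows):
depts.kind | n
gray | 1

== RESULT ==
depts.kind | n
gray | 1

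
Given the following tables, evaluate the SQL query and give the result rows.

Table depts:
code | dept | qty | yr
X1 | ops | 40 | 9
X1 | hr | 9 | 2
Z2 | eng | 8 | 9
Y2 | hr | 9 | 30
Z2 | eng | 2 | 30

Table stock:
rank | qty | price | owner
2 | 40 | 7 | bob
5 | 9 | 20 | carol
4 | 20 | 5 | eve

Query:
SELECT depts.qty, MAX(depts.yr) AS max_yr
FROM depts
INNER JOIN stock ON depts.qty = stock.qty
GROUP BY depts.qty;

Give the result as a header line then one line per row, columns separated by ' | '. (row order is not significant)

== RESULT ==
depts.qty | max_yr
40 | 9
9 | 30

Derivation:
After JOIN stock (3 rows):
depts.code | depts.dept | depts.qty | depts.yr | stock.rank | stock.qty | stock.price | stock.owner
X1 | ops | 40 | 9 | 2 | 40 | 7 | bob
X1 | hr | 9 | 2 | 5 | 9 | 20 | carol
Y2 | hr | 9 | 30 | 5 | 9 | 20 | carol
After GROUP BY (2 rows):
depts.qty | max_yr
40 | 9
9 | 30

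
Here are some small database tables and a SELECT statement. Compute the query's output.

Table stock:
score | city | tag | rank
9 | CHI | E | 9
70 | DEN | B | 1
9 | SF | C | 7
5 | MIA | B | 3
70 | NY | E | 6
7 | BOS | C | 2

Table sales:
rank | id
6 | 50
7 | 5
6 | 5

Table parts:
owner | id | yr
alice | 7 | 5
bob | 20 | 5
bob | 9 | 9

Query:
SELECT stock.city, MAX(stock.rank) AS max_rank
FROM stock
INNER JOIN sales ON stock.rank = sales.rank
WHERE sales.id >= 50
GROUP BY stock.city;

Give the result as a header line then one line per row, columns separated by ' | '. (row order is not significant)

After JOIN sales (3 rows):
stock.score | stock.city | stock.tag | stock.rank | sales.rank | sales.id
9 | SF | C | 7 | 7 | 5
70 | NY | E | 6 | 6 | 50
70 | NY | E | 6 | 6 | 5
After WHERE (1 rows):
stock.score | stock.city | stock.tag | stock.rank | sales.rank | sales.id
70 | NY | E | 6 | 6 | 50
After GROUP BY (1 rows):
stock.city | max_rank
NY | 6

== RESULT ==
stock.city | max_rank
NY | 6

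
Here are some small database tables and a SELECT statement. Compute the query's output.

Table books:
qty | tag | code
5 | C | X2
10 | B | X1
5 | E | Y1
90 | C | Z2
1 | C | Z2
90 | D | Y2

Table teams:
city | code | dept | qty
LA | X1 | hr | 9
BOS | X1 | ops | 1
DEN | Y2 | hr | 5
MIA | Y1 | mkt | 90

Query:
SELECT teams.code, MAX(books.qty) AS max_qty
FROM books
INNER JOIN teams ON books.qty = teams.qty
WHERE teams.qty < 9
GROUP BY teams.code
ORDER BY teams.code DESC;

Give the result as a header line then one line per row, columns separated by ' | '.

After JOIN teams (5 rows):
books.qty | books.tag | books.code | teams.city | teams.code | teams.dept | teams.qty
5 | C | X2 | DEN | Y2 | hr | 5
5 | E | Y1 | DEN | Y2 | hr | 5
90 | C | Z2 | MIA | Y1 | mkt | 90
1 | C | Z2 | BOS | X1 | ops | 1
90 | D | Y2 | MIA | Y1 | mkt | 90
After WHERE (3 rows):
books.qty | books.tag | books.code | teams.city | teams.code | teams.dept | teams.qty
5 | C | X2 | DEN | Y2 | hr | 5
5 | E | Y1 | DEN | Y2 | hr | 5
1 | C | Z2 | BOS | X1 | ops | 1
After GROUP BY (2 rows):
teams.code | max_qty
Y2 | 5
X1 | 1
After ORDER BY (2 rows):
teams.code | max_qty
Y2 | 5
X1 | 1

== RESULT ==
teams.code | max_qty
Y2 | 5
X1 | 1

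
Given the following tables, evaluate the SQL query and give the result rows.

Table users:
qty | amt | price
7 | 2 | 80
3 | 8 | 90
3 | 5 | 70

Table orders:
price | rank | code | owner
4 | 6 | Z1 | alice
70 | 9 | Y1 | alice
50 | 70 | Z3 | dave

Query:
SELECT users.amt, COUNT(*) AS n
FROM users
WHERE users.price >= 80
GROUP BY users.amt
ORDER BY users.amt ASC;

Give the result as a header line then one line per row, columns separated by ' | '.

== RESULT ==
users.amt | n
2 | 1
8 | 1

Derivation:
After WHERE (2 rows):
users.qty | users.amt | users.price
7 | 2 | 80
3 | 8 | 90
After GROUP BY (2 rows):
users.amt | n
2 | 1
8 | 1
After ORDER BY (2 rows):
users.amt | n
2 | 1
8 | 1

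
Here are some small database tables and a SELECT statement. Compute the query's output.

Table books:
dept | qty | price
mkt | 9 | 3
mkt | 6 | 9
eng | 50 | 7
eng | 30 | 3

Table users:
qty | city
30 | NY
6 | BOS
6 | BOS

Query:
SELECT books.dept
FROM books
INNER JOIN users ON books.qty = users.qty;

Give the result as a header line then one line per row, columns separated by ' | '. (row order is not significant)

== RESULT ==
books.dept
mkt
mkt
eng

Derivation:
After JOIN users (3 rows):
books.dept | books.qty | books.price | users.qty | users.city
mkt | 6 | 9 | 6 | BOS
mkt | 6 | 9 | 6 | BOS
eng | 30 | 3 | 30 | NY
After SELECT (3 rows):
books.dept
mkt
mkt
eng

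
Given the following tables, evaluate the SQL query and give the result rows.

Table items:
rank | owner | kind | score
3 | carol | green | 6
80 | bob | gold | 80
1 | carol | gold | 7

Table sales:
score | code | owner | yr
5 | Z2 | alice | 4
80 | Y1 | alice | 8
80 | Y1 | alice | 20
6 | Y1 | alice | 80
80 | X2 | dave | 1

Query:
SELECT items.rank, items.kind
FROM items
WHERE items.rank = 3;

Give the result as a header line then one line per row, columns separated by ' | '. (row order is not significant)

== RESULT ==
items.rank | items.kind
3 | green

Derivation:
After WHERE (1 rows):
items.rank | items.owner | items.kind | items.score
3 | carol | green | 6
After SELECT (1 rows):
items.rank | items.kind
3 | green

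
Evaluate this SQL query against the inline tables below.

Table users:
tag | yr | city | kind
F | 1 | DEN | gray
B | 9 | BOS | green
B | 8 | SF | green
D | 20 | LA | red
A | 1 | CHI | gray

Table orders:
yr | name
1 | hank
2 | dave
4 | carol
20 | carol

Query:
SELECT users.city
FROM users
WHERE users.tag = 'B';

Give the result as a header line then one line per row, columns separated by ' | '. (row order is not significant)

After WHERE (2 rows):
users.tag | users.yr | users.city | users.kind
B | 9 | BOS | green
B | 8 | SF | green
After SELECT (2 rows):
users.city
BOS
SF

== RESULT ==
users.city
BOS
SF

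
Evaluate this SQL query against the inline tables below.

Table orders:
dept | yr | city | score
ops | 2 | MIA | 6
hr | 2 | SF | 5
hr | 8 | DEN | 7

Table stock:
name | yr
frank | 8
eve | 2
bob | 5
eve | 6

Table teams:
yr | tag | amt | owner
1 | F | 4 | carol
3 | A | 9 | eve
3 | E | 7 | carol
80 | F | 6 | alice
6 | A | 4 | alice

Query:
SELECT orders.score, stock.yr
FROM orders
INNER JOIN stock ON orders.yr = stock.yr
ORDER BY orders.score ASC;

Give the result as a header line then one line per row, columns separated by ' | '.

After JOIN stock (3 rows):
orders.dept | orders.yr | orders.city | orders.score | stock.name | stock.yr
ops | 2 | MIA | 6 | eve | 2
hr | 2 | SF | 5 | eve | 2
hr | 8 | DEN | 7 | frank | 8
After SELECT (3 rows):
orders.score | stock.yr
6 | 2
5 | 2
7 | 8
After ORDER BY (3 rows):
orders.score | stock.yr
5 | 2
6 | 2
7 | 8

== RESULT ==
orders.score | stock.yr
5 | 2
6 | 2
7 | 8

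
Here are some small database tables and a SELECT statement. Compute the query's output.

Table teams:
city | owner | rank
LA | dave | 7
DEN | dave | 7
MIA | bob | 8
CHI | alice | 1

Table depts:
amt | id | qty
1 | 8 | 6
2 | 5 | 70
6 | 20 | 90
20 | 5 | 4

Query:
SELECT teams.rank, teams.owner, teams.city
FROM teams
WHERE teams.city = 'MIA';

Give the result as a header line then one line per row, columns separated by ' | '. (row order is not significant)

After WHERE (1 rows):
teams.city | teams.owner | teams.rank
MIA | bob | 8
After SELECT (1 rows):
teams.rank | teams.owner | teams.city
8 | bob | MIA

== RESULT ==
teams.rank | teams.owner | teams.city
8 | bob | MIA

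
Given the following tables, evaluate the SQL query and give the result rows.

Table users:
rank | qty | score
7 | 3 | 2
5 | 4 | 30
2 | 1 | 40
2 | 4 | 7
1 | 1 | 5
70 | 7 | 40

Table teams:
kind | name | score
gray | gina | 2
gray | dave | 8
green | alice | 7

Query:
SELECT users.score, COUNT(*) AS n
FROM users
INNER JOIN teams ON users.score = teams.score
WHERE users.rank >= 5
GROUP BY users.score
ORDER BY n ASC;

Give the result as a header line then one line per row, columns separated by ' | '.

After JOIN teams (2 rows):
users.rank | users.qty | users.score | teams.kind | teams.name | teams.score
7 | 3 | 2 | gray | gina | 2
2 | 4 | 7 | green | alice | 7
After WHERE (1 rows):
users.rank | users.qty | users.score | teams.kind | teams.name | teams.score
7 | 3 | 2 | gray | gina | 2
After GROUP BY (1 rows):
users.score | n
2 | 1
After ORDER BY (1 rows):
users.score | n
2 | 1

== RESULT ==
users.score | n
2 | 1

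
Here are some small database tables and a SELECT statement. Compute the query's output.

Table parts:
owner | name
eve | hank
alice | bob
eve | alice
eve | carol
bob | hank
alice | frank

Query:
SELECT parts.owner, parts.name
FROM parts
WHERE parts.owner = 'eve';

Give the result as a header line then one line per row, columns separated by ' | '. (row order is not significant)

== RESULT ==
parts.owner | parts.name
eve | hank
eve | alice
eve | carol

Derivation:
After WHERE (3 rows):
parts.owner | parts.name
eve | hank
eve | alice
eve | carol
After SELECT (3 rows):
parts.owner | parts.name
eve | hank
eve | alice
eve | carol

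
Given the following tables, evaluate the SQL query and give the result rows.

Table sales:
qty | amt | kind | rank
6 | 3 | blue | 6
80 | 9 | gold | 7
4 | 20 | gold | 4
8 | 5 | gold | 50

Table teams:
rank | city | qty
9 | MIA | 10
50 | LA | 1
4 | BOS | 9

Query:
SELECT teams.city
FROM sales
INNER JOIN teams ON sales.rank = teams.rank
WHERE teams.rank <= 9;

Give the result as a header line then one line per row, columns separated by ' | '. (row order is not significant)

== RESULT ==
teams.city
BOS

Derivation:
After JOIN teams (2 rows):
sales.qty | sales.amt | sales.kind | sales.rank | teams.rank | teams.city | teams.qty
4 | 20 | gold | 4 | 4 | BOS | 9
8 | 5 | gold | 50 | 50 | LA | 1
After WHERE (1 rows):
sales.qty | sales.amt | sales.kind | sales.rank | teams.rank | teams.city | teams.qty
4 | 20 | gold | 4 | 4 | BOS | 9
After SELECT (1 rows):
teams.city
BOS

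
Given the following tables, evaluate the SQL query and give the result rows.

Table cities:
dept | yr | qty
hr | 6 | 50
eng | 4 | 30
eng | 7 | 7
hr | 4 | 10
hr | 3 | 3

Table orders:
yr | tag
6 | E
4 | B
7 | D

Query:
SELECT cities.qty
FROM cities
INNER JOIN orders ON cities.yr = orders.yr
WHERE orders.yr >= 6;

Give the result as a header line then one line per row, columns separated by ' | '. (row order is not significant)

After JOIN orders (4 rows):
cities.dept | cities.yr | cities.qty | orders.yr | orders.tag
hr | 6 | 50 | 6 | E
eng | 4 | 30 | 4 | B
eng | 7 | 7 | 7 | D
hr | 4 | 10 | 4 | B
After WHERE (2 rows):
cities.dept | cities.yr | cities.qty | orders.yr | orders.tag
hr | 6 | 50 | 6 | E
eng | 7 | 7 | 7 | D
After SELECT (2 rows):
cities.qty
50
7

== RESULT ==
cities.qty
50
7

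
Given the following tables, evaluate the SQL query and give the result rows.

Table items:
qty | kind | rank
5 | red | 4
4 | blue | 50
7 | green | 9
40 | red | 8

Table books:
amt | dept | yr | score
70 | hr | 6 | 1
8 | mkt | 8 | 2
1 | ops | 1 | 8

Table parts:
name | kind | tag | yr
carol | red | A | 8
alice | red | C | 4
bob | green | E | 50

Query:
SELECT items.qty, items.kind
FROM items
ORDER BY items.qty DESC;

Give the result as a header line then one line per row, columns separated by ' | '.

After SELECT (4 rows):
items.qty | items.kind
5 | red
4 | blue
7 | green
40 | red
After ORDER BY (4 rows):
items.qty | items.kind
40 | red
7 | green
5 | red
4 | blue

== RESULT ==
items.qty | items.kind
40 | red
7 | green
5 | red
4 | blue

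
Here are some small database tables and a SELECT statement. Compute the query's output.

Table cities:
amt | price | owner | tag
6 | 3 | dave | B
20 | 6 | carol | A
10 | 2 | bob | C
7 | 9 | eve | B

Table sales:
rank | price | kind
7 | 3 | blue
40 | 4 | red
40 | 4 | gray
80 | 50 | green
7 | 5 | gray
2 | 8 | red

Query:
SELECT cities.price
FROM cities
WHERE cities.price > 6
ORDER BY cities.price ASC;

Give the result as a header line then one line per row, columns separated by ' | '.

== RESULT ==
cities.price
9

Derivation:
After WHERE (1 rows):
cities.amt | cities.price | cities.owner | cities.tag
7 | 9 | eve | B
After SELECT (1 rows):
cities.price
9
After ORDER BY (1 rows):
cities.price
9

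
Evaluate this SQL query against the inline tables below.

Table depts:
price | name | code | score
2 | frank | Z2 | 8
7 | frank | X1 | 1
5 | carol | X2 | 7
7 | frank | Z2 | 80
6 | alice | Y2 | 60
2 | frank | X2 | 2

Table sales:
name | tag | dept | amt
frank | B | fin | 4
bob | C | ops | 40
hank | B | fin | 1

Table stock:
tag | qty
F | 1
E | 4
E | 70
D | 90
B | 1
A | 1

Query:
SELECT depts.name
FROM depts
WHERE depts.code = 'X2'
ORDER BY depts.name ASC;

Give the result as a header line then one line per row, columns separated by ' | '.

== RESULT ==
depts.name
carol
frank

Derivation:
After WHERE (2 rows):
depts.price | depts.name | depts.code | depts.score
5 | carol | X2 | 7
2 | frank | X2 | 2
After SELECT (2 rows):
depts.name
carol
frank
After ORDER BY (2 rows):
depts.name
carol
frank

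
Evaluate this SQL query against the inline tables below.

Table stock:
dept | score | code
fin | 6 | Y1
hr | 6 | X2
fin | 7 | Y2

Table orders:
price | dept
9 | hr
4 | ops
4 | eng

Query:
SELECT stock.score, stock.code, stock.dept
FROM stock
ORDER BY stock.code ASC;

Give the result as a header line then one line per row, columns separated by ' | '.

After SELECT (3 rows):
stock.score | stock.code | stock.dept
6 | Y1 | fin
6 | X2 | hr
7 | Y2 | fin
After ORDER BY (3 rows):
stock.score | stock.code | stock.dept
6 | X2 | hr
6 | Y1 | fin
7 | Y2 | fin

== RESULT ==
stock.score | stock.code | stock.dept
6 | X2 | hr
6 | Y1 | fin
7 | Y2 | fin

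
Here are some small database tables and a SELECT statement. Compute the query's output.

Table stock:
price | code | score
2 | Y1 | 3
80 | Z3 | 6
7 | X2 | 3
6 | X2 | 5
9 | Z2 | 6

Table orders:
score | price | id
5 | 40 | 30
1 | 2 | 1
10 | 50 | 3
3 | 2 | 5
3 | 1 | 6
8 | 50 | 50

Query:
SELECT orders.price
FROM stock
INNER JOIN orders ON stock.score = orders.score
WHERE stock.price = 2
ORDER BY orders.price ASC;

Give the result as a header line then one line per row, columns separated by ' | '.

== RESULT ==
orders.price
1
2

Derivation:
After JOIN orders (5 rows):
stock.price | stock.code | stock.score | orders.score | orders.price | orders.id
2 | Y1 | 3 | 3 | 2 | 5
2 | Y1 | 3 | 3 | 1 | 6
7 | X2 | 3 | 3 | 2 | 5
7 | X2 | 3 | 3 | 1 | 6
6 | X2 | 5 | 5 | 40 | 30
After WHERE (2 rows):
stock.price | stock.code | stock.score | orders.score | orders.price | orders.id
2 | Y1 | 3 | 3 | 2 | 5
2 | Y1 | 3 | 3 | 1 | 6
After SELECT (2 rows):
orders.price
2
1
After ORDER BY (2 rows):
orders.price
1
2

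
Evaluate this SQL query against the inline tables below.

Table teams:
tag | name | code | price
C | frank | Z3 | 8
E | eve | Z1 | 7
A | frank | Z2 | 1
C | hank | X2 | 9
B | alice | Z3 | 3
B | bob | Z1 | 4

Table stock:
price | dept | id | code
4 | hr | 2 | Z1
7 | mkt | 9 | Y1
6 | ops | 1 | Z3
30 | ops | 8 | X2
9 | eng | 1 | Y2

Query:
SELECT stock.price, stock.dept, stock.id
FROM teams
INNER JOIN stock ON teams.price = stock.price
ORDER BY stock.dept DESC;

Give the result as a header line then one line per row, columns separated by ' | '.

After JOIN stock (3 rows):
teams.tag | teams.name | teams.code | teams.price | stock.price | stock.dept | stock.id | stock.code
E | eve | Z1 | 7 | 7 | mkt | 9 | Y1
C | hank | X2 | 9 | 9 | eng | 1 | Y2
B | bob | Z1 | 4 | 4 | hr | 2 | Z1
After SELECT (3 rows):
stock.price | stock.dept | stock.id
7 | mkt | 9
9 | eng | 1
4 | hr | 2
After ORDER BY (3 rows):
stock.price | stock.dept | stock.id
7 | mkt | 9
4 | hr | 2
9 | eng | 1

== RESULT ==
stock.price | stock.dept | stock.id
7 | mkt | 9
4 | hr | 2
9 | eng | 1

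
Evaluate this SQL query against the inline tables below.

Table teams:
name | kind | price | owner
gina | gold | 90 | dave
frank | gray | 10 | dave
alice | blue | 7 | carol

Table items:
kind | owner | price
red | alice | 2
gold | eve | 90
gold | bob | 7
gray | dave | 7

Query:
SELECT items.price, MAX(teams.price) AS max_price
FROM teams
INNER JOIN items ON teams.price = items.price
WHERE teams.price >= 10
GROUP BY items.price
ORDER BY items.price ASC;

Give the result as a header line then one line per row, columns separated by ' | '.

After JOIN items (3 rows):
teams.name | teams.kind | teams.price | teams.owner | items.kind | items.owner | items.price
gina | gold | 90 | dave | gold | eve | 90
alice | blue | 7 | carol | gold | bob | 7
alice | blue | 7 | carol | gray | dave | 7
After WHERE (1 rows):
teams.name | teams.kind | teams.price | teams.owner | items.kind | items.owner | items.price
gina | gold | 90 | dave | gold | eve | 90
After GROUP BY (1 rows):
items.price | max_price
90 | 90
After ORDER BY (1 rows):
items.price | max_price
90 | 90

== RESULT ==
items.price | max_price
90 | 90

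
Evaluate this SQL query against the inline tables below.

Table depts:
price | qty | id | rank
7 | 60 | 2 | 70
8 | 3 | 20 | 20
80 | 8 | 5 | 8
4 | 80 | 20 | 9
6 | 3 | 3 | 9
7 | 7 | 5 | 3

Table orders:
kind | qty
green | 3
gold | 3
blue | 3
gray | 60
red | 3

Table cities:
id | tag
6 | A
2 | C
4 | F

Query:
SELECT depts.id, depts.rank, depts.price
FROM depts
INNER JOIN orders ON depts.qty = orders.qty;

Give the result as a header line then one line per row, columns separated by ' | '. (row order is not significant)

== RESULT ==
depts.id | depts.rank | depts.price
2 | 70 | 7
20 | 20 | 8
20 | 20 | 8
20 | 20 | 8
20 | 20 | 8
3 | 9 | 6
3 | 9 | 6
3 | 9 | 6
3 | 9 | 6

Derivation:
After JOIN orders (9 rows):
depts.price | depts.qty | depts.id | depts.rank | orders.kind | orders.qty
7 | 60 | 2 | 70 | gray | 60
8 | 3 | 20 | 20 | green | 3
8 | 3 | 20 | 20 | gold | 3
8 | 3 | 20 | 20 | blue | 3
8 | 3 | 20 | 20 | red | 3
6 | 3 | 3 | 9 | green | 3
6 | 3 | 3 | 9 | gold | 3
6 | 3 | 3 | 9 | blue | 3
6 | 3 | 3 | 9 | red | 3
After SELECT (9 rows):
depts.id | depts.rank | depts.price
2 | 70 | 7
20 | 20 | 8
20 | 20 | 8
20 | 20 | 8
20 | 20 | 8
3 | 9 | 6
3 | 9 | 6
3 | 9 | 6
3 | 9 | 6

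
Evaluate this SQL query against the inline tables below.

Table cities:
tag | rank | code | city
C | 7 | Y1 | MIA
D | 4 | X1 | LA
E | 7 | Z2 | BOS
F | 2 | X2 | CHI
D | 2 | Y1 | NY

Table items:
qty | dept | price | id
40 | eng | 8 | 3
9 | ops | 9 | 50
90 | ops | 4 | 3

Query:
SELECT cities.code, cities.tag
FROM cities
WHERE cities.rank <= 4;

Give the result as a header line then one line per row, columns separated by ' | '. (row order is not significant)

After WHERE (3 rows):
cities.tag | cities.rank | cities.code | cities.city
D | 4 | X1 | LA
F | 2 | X2 | CHI
D | 2 | Y1 | NY
After SELECT (3 rows):
cities.code | cities.tag
X1 | D
X2 | F
Y1 | D

== RESULT ==
cities.code | cities.tag
X1 | D
X2 | F
Y1 | D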